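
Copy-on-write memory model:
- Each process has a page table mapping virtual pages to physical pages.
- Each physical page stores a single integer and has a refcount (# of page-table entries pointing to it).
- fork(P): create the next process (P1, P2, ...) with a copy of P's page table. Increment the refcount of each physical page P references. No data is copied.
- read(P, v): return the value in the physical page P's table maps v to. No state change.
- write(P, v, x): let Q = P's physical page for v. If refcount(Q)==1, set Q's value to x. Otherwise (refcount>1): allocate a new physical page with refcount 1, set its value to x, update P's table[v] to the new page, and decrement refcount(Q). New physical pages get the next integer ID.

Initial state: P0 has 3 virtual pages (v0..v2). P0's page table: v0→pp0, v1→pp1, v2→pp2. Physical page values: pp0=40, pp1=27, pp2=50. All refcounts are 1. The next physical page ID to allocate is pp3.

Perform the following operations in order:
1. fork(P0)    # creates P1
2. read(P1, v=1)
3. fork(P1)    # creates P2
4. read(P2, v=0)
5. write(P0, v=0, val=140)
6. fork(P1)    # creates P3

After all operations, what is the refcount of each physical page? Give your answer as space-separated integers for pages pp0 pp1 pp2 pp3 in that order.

Answer: 3 4 4 1

Derivation:
Op 1: fork(P0) -> P1. 3 ppages; refcounts: pp0:2 pp1:2 pp2:2
Op 2: read(P1, v1) -> 27. No state change.
Op 3: fork(P1) -> P2. 3 ppages; refcounts: pp0:3 pp1:3 pp2:3
Op 4: read(P2, v0) -> 40. No state change.
Op 5: write(P0, v0, 140). refcount(pp0)=3>1 -> COPY to pp3. 4 ppages; refcounts: pp0:2 pp1:3 pp2:3 pp3:1
Op 6: fork(P1) -> P3. 4 ppages; refcounts: pp0:3 pp1:4 pp2:4 pp3:1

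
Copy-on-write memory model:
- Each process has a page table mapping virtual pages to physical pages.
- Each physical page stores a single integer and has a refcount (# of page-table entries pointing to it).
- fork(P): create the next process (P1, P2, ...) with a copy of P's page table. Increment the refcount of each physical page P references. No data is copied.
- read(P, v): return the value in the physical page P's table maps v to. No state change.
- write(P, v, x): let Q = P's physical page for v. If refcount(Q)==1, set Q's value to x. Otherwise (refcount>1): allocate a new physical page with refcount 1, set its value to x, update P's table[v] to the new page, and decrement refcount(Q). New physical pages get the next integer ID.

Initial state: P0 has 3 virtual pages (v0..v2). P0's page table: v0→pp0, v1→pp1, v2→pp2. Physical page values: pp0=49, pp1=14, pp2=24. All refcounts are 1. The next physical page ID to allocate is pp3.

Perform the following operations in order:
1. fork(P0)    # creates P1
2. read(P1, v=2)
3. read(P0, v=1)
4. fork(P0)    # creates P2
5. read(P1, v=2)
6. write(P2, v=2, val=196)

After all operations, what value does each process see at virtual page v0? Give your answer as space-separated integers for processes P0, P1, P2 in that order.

Answer: 49 49 49

Derivation:
Op 1: fork(P0) -> P1. 3 ppages; refcounts: pp0:2 pp1:2 pp2:2
Op 2: read(P1, v2) -> 24. No state change.
Op 3: read(P0, v1) -> 14. No state change.
Op 4: fork(P0) -> P2. 3 ppages; refcounts: pp0:3 pp1:3 pp2:3
Op 5: read(P1, v2) -> 24. No state change.
Op 6: write(P2, v2, 196). refcount(pp2)=3>1 -> COPY to pp3. 4 ppages; refcounts: pp0:3 pp1:3 pp2:2 pp3:1
P0: v0 -> pp0 = 49
P1: v0 -> pp0 = 49
P2: v0 -> pp0 = 49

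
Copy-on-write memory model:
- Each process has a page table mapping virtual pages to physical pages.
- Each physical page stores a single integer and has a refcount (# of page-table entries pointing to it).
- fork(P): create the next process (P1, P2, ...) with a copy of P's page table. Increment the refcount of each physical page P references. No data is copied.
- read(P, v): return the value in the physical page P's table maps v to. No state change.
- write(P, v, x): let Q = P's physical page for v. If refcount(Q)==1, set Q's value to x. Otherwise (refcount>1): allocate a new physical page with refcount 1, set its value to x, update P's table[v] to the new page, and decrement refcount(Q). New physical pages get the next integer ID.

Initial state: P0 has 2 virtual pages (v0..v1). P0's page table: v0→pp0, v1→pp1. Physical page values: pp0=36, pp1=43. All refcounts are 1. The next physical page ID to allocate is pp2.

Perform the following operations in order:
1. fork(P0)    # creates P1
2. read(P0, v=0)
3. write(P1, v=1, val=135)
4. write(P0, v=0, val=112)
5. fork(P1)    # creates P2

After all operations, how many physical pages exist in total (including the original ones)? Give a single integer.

Op 1: fork(P0) -> P1. 2 ppages; refcounts: pp0:2 pp1:2
Op 2: read(P0, v0) -> 36. No state change.
Op 3: write(P1, v1, 135). refcount(pp1)=2>1 -> COPY to pp2. 3 ppages; refcounts: pp0:2 pp1:1 pp2:1
Op 4: write(P0, v0, 112). refcount(pp0)=2>1 -> COPY to pp3. 4 ppages; refcounts: pp0:1 pp1:1 pp2:1 pp3:1
Op 5: fork(P1) -> P2. 4 ppages; refcounts: pp0:2 pp1:1 pp2:2 pp3:1

Answer: 4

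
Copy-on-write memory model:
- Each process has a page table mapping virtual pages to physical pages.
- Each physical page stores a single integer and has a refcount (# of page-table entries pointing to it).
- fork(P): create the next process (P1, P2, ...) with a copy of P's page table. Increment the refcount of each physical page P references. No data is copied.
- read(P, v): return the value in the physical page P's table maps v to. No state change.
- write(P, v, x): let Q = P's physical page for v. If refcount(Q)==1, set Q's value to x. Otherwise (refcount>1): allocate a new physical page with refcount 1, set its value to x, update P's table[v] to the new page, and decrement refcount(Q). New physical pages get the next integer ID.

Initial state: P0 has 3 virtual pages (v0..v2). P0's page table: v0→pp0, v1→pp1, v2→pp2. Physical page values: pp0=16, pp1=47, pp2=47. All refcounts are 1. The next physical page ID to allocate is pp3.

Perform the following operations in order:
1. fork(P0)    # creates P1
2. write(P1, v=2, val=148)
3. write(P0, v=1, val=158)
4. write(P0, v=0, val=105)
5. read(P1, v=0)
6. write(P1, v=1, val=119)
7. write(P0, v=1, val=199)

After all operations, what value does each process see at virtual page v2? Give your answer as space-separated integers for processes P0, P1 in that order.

Answer: 47 148

Derivation:
Op 1: fork(P0) -> P1. 3 ppages; refcounts: pp0:2 pp1:2 pp2:2
Op 2: write(P1, v2, 148). refcount(pp2)=2>1 -> COPY to pp3. 4 ppages; refcounts: pp0:2 pp1:2 pp2:1 pp3:1
Op 3: write(P0, v1, 158). refcount(pp1)=2>1 -> COPY to pp4. 5 ppages; refcounts: pp0:2 pp1:1 pp2:1 pp3:1 pp4:1
Op 4: write(P0, v0, 105). refcount(pp0)=2>1 -> COPY to pp5. 6 ppages; refcounts: pp0:1 pp1:1 pp2:1 pp3:1 pp4:1 pp5:1
Op 5: read(P1, v0) -> 16. No state change.
Op 6: write(P1, v1, 119). refcount(pp1)=1 -> write in place. 6 ppages; refcounts: pp0:1 pp1:1 pp2:1 pp3:1 pp4:1 pp5:1
Op 7: write(P0, v1, 199). refcount(pp4)=1 -> write in place. 6 ppages; refcounts: pp0:1 pp1:1 pp2:1 pp3:1 pp4:1 pp5:1
P0: v2 -> pp2 = 47
P1: v2 -> pp3 = 148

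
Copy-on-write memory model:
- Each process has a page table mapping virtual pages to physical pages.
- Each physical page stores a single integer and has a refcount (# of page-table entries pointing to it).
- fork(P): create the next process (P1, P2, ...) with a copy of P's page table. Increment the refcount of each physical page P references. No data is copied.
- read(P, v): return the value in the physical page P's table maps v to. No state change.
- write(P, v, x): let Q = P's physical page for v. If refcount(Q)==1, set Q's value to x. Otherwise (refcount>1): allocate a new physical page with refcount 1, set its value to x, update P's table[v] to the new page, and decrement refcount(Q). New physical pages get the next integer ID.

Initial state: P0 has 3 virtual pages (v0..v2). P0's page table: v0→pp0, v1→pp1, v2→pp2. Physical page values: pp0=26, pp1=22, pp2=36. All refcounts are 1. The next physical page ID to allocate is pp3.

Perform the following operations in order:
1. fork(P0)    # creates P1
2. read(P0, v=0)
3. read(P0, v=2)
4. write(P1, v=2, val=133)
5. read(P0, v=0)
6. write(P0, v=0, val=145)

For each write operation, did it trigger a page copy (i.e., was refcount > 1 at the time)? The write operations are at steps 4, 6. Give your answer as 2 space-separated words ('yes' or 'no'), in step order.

Op 1: fork(P0) -> P1. 3 ppages; refcounts: pp0:2 pp1:2 pp2:2
Op 2: read(P0, v0) -> 26. No state change.
Op 3: read(P0, v2) -> 36. No state change.
Op 4: write(P1, v2, 133). refcount(pp2)=2>1 -> COPY to pp3. 4 ppages; refcounts: pp0:2 pp1:2 pp2:1 pp3:1
Op 5: read(P0, v0) -> 26. No state change.
Op 6: write(P0, v0, 145). refcount(pp0)=2>1 -> COPY to pp4. 5 ppages; refcounts: pp0:1 pp1:2 pp2:1 pp3:1 pp4:1

yes yes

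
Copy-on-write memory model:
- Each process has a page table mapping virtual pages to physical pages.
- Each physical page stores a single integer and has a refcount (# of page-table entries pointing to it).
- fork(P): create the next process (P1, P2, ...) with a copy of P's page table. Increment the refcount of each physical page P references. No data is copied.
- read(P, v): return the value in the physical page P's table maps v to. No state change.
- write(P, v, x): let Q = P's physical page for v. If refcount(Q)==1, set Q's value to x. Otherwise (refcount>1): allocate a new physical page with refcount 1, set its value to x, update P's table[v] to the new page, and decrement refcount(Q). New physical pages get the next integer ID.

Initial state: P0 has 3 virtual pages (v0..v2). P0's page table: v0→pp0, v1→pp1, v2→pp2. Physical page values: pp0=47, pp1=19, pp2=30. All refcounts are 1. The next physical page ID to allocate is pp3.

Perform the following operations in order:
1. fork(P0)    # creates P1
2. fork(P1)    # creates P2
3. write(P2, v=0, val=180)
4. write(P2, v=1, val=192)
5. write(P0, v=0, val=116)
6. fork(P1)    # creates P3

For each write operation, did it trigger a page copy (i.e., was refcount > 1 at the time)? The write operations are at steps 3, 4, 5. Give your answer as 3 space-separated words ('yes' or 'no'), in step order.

Op 1: fork(P0) -> P1. 3 ppages; refcounts: pp0:2 pp1:2 pp2:2
Op 2: fork(P1) -> P2. 3 ppages; refcounts: pp0:3 pp1:3 pp2:3
Op 3: write(P2, v0, 180). refcount(pp0)=3>1 -> COPY to pp3. 4 ppages; refcounts: pp0:2 pp1:3 pp2:3 pp3:1
Op 4: write(P2, v1, 192). refcount(pp1)=3>1 -> COPY to pp4. 5 ppages; refcounts: pp0:2 pp1:2 pp2:3 pp3:1 pp4:1
Op 5: write(P0, v0, 116). refcount(pp0)=2>1 -> COPY to pp5. 6 ppages; refcounts: pp0:1 pp1:2 pp2:3 pp3:1 pp4:1 pp5:1
Op 6: fork(P1) -> P3. 6 ppages; refcounts: pp0:2 pp1:3 pp2:4 pp3:1 pp4:1 pp5:1

yes yes yes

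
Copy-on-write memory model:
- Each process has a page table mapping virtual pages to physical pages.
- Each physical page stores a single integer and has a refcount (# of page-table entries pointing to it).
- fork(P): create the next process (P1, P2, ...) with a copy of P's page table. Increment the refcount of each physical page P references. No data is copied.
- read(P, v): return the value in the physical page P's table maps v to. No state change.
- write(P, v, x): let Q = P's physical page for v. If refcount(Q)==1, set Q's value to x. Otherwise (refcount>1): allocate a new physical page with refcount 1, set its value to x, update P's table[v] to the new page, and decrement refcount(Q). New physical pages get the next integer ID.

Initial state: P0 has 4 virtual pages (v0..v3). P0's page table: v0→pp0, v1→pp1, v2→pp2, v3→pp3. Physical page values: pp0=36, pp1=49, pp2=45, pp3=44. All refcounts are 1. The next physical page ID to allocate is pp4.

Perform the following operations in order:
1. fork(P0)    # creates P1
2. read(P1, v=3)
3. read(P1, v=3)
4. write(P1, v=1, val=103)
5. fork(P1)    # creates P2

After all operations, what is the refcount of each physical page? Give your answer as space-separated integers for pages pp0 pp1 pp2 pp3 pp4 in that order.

Answer: 3 1 3 3 2

Derivation:
Op 1: fork(P0) -> P1. 4 ppages; refcounts: pp0:2 pp1:2 pp2:2 pp3:2
Op 2: read(P1, v3) -> 44. No state change.
Op 3: read(P1, v3) -> 44. No state change.
Op 4: write(P1, v1, 103). refcount(pp1)=2>1 -> COPY to pp4. 5 ppages; refcounts: pp0:2 pp1:1 pp2:2 pp3:2 pp4:1
Op 5: fork(P1) -> P2. 5 ppages; refcounts: pp0:3 pp1:1 pp2:3 pp3:3 pp4:2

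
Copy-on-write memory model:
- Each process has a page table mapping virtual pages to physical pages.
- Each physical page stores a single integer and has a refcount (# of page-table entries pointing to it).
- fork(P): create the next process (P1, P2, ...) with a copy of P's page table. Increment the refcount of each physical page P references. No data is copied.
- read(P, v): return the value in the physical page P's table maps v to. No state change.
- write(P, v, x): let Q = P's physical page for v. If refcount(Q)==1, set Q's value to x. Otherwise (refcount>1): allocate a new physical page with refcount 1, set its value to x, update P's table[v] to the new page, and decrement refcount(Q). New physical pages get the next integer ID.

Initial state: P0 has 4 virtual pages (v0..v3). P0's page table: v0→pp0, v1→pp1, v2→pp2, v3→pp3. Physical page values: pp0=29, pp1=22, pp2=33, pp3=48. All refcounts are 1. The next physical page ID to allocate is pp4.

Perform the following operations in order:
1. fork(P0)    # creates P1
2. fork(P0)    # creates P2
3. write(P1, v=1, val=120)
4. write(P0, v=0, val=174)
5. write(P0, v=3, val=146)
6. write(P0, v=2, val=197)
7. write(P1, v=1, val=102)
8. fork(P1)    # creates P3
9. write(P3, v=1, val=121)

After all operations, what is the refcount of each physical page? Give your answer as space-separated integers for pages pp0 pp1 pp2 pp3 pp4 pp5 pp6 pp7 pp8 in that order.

Answer: 3 2 3 3 1 1 1 1 1

Derivation:
Op 1: fork(P0) -> P1. 4 ppages; refcounts: pp0:2 pp1:2 pp2:2 pp3:2
Op 2: fork(P0) -> P2. 4 ppages; refcounts: pp0:3 pp1:3 pp2:3 pp3:3
Op 3: write(P1, v1, 120). refcount(pp1)=3>1 -> COPY to pp4. 5 ppages; refcounts: pp0:3 pp1:2 pp2:3 pp3:3 pp4:1
Op 4: write(P0, v0, 174). refcount(pp0)=3>1 -> COPY to pp5. 6 ppages; refcounts: pp0:2 pp1:2 pp2:3 pp3:3 pp4:1 pp5:1
Op 5: write(P0, v3, 146). refcount(pp3)=3>1 -> COPY to pp6. 7 ppages; refcounts: pp0:2 pp1:2 pp2:3 pp3:2 pp4:1 pp5:1 pp6:1
Op 6: write(P0, v2, 197). refcount(pp2)=3>1 -> COPY to pp7. 8 ppages; refcounts: pp0:2 pp1:2 pp2:2 pp3:2 pp4:1 pp5:1 pp6:1 pp7:1
Op 7: write(P1, v1, 102). refcount(pp4)=1 -> write in place. 8 ppages; refcounts: pp0:2 pp1:2 pp2:2 pp3:2 pp4:1 pp5:1 pp6:1 pp7:1
Op 8: fork(P1) -> P3. 8 ppages; refcounts: pp0:3 pp1:2 pp2:3 pp3:3 pp4:2 pp5:1 pp6:1 pp7:1
Op 9: write(P3, v1, 121). refcount(pp4)=2>1 -> COPY to pp8. 9 ppages; refcounts: pp0:3 pp1:2 pp2:3 pp3:3 pp4:1 pp5:1 pp6:1 pp7:1 pp8:1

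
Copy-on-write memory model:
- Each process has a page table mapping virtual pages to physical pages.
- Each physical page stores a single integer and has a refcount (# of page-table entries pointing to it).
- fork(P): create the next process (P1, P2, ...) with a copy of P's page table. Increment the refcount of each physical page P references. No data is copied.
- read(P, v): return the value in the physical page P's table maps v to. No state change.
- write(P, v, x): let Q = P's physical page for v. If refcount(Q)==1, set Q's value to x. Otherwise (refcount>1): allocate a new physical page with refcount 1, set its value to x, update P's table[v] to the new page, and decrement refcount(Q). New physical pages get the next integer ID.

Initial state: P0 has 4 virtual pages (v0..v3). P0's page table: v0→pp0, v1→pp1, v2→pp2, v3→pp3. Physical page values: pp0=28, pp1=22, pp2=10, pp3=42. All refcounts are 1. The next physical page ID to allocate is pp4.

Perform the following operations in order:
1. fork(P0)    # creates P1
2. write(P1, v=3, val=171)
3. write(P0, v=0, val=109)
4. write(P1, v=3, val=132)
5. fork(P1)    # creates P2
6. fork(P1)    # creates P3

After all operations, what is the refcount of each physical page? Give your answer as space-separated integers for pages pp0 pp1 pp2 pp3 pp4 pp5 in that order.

Op 1: fork(P0) -> P1. 4 ppages; refcounts: pp0:2 pp1:2 pp2:2 pp3:2
Op 2: write(P1, v3, 171). refcount(pp3)=2>1 -> COPY to pp4. 5 ppages; refcounts: pp0:2 pp1:2 pp2:2 pp3:1 pp4:1
Op 3: write(P0, v0, 109). refcount(pp0)=2>1 -> COPY to pp5. 6 ppages; refcounts: pp0:1 pp1:2 pp2:2 pp3:1 pp4:1 pp5:1
Op 4: write(P1, v3, 132). refcount(pp4)=1 -> write in place. 6 ppages; refcounts: pp0:1 pp1:2 pp2:2 pp3:1 pp4:1 pp5:1
Op 5: fork(P1) -> P2. 6 ppages; refcounts: pp0:2 pp1:3 pp2:3 pp3:1 pp4:2 pp5:1
Op 6: fork(P1) -> P3. 6 ppages; refcounts: pp0:3 pp1:4 pp2:4 pp3:1 pp4:3 pp5:1

Answer: 3 4 4 1 3 1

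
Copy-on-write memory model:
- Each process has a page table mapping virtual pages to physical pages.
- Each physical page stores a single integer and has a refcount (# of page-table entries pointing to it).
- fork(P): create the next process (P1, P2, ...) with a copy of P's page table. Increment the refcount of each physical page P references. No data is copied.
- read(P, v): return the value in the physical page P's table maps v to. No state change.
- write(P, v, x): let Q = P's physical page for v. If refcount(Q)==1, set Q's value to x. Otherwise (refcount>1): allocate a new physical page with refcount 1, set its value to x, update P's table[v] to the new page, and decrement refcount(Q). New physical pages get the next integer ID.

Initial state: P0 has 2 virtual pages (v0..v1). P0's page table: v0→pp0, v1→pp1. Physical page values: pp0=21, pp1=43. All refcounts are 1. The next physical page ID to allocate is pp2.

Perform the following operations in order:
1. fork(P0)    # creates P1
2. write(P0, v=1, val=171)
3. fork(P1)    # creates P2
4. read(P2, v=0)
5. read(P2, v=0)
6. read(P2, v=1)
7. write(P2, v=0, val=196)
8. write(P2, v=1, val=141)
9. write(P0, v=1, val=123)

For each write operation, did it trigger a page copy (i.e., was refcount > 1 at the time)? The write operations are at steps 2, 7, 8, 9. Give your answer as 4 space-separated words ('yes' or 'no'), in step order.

Op 1: fork(P0) -> P1. 2 ppages; refcounts: pp0:2 pp1:2
Op 2: write(P0, v1, 171). refcount(pp1)=2>1 -> COPY to pp2. 3 ppages; refcounts: pp0:2 pp1:1 pp2:1
Op 3: fork(P1) -> P2. 3 ppages; refcounts: pp0:3 pp1:2 pp2:1
Op 4: read(P2, v0) -> 21. No state change.
Op 5: read(P2, v0) -> 21. No state change.
Op 6: read(P2, v1) -> 43. No state change.
Op 7: write(P2, v0, 196). refcount(pp0)=3>1 -> COPY to pp3. 4 ppages; refcounts: pp0:2 pp1:2 pp2:1 pp3:1
Op 8: write(P2, v1, 141). refcount(pp1)=2>1 -> COPY to pp4. 5 ppages; refcounts: pp0:2 pp1:1 pp2:1 pp3:1 pp4:1
Op 9: write(P0, v1, 123). refcount(pp2)=1 -> write in place. 5 ppages; refcounts: pp0:2 pp1:1 pp2:1 pp3:1 pp4:1

yes yes yes no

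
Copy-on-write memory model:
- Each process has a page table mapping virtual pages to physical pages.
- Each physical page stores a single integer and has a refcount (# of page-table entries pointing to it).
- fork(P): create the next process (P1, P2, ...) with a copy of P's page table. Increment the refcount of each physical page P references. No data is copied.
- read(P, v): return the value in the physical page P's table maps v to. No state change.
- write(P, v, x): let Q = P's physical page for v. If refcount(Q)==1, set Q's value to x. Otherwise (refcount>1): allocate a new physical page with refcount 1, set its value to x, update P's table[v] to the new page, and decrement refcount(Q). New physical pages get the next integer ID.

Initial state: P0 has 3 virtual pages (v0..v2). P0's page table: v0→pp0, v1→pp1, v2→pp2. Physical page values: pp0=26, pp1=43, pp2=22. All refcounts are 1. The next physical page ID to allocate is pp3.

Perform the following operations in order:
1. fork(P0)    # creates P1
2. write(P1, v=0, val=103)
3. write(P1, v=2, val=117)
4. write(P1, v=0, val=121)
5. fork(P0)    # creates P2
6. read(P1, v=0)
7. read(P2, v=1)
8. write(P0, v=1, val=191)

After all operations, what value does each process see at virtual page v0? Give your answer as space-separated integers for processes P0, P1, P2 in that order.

Answer: 26 121 26

Derivation:
Op 1: fork(P0) -> P1. 3 ppages; refcounts: pp0:2 pp1:2 pp2:2
Op 2: write(P1, v0, 103). refcount(pp0)=2>1 -> COPY to pp3. 4 ppages; refcounts: pp0:1 pp1:2 pp2:2 pp3:1
Op 3: write(P1, v2, 117). refcount(pp2)=2>1 -> COPY to pp4. 5 ppages; refcounts: pp0:1 pp1:2 pp2:1 pp3:1 pp4:1
Op 4: write(P1, v0, 121). refcount(pp3)=1 -> write in place. 5 ppages; refcounts: pp0:1 pp1:2 pp2:1 pp3:1 pp4:1
Op 5: fork(P0) -> P2. 5 ppages; refcounts: pp0:2 pp1:3 pp2:2 pp3:1 pp4:1
Op 6: read(P1, v0) -> 121. No state change.
Op 7: read(P2, v1) -> 43. No state change.
Op 8: write(P0, v1, 191). refcount(pp1)=3>1 -> COPY to pp5. 6 ppages; refcounts: pp0:2 pp1:2 pp2:2 pp3:1 pp4:1 pp5:1
P0: v0 -> pp0 = 26
P1: v0 -> pp3 = 121
P2: v0 -> pp0 = 26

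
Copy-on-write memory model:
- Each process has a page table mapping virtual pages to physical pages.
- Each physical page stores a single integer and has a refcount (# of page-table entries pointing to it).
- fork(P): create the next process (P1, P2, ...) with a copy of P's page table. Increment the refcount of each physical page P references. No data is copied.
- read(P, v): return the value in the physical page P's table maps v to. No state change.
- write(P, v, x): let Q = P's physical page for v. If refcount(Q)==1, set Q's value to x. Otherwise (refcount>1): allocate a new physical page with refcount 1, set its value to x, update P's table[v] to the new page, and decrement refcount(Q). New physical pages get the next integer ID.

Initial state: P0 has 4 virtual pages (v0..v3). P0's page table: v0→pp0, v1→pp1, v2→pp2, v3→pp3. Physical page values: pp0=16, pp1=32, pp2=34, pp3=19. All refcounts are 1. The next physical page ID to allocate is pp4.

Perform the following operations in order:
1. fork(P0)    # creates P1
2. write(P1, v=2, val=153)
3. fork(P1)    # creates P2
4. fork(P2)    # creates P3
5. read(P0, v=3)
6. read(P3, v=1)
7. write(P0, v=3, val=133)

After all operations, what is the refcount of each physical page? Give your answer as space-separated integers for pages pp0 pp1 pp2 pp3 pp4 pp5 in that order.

Answer: 4 4 1 3 3 1

Derivation:
Op 1: fork(P0) -> P1. 4 ppages; refcounts: pp0:2 pp1:2 pp2:2 pp3:2
Op 2: write(P1, v2, 153). refcount(pp2)=2>1 -> COPY to pp4. 5 ppages; refcounts: pp0:2 pp1:2 pp2:1 pp3:2 pp4:1
Op 3: fork(P1) -> P2. 5 ppages; refcounts: pp0:3 pp1:3 pp2:1 pp3:3 pp4:2
Op 4: fork(P2) -> P3. 5 ppages; refcounts: pp0:4 pp1:4 pp2:1 pp3:4 pp4:3
Op 5: read(P0, v3) -> 19. No state change.
Op 6: read(P3, v1) -> 32. No state change.
Op 7: write(P0, v3, 133). refcount(pp3)=4>1 -> COPY to pp5. 6 ppages; refcounts: pp0:4 pp1:4 pp2:1 pp3:3 pp4:3 pp5:1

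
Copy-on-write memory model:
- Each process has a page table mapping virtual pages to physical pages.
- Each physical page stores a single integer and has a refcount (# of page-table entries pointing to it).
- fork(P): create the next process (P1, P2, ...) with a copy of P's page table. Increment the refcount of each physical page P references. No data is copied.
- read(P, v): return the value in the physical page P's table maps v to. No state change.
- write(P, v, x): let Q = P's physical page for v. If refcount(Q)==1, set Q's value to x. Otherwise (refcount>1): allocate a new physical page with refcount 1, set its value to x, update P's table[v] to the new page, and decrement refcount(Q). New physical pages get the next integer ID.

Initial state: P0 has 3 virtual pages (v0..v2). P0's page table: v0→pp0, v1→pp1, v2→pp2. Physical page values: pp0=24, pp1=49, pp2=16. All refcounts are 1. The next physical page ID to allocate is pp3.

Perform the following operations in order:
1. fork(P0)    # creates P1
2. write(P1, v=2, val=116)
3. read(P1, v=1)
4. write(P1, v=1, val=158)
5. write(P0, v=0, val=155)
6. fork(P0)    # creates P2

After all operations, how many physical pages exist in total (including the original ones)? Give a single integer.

Answer: 6

Derivation:
Op 1: fork(P0) -> P1. 3 ppages; refcounts: pp0:2 pp1:2 pp2:2
Op 2: write(P1, v2, 116). refcount(pp2)=2>1 -> COPY to pp3. 4 ppages; refcounts: pp0:2 pp1:2 pp2:1 pp3:1
Op 3: read(P1, v1) -> 49. No state change.
Op 4: write(P1, v1, 158). refcount(pp1)=2>1 -> COPY to pp4. 5 ppages; refcounts: pp0:2 pp1:1 pp2:1 pp3:1 pp4:1
Op 5: write(P0, v0, 155). refcount(pp0)=2>1 -> COPY to pp5. 6 ppages; refcounts: pp0:1 pp1:1 pp2:1 pp3:1 pp4:1 pp5:1
Op 6: fork(P0) -> P2. 6 ppages; refcounts: pp0:1 pp1:2 pp2:2 pp3:1 pp4:1 pp5:2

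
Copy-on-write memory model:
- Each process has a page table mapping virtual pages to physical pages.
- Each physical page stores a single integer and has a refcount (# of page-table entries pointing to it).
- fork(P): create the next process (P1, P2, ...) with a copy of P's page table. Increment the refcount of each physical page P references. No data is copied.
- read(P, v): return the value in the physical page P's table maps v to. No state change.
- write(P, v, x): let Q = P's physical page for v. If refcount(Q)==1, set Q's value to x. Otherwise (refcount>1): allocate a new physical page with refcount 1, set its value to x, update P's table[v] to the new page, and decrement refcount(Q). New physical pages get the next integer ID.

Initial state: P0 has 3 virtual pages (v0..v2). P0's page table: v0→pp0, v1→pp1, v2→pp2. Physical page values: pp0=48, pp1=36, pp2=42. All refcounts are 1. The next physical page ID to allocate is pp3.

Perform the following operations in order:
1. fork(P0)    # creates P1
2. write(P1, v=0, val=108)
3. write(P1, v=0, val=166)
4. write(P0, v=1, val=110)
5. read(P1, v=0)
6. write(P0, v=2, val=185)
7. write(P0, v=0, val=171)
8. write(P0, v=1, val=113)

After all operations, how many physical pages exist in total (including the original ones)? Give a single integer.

Answer: 6

Derivation:
Op 1: fork(P0) -> P1. 3 ppages; refcounts: pp0:2 pp1:2 pp2:2
Op 2: write(P1, v0, 108). refcount(pp0)=2>1 -> COPY to pp3. 4 ppages; refcounts: pp0:1 pp1:2 pp2:2 pp3:1
Op 3: write(P1, v0, 166). refcount(pp3)=1 -> write in place. 4 ppages; refcounts: pp0:1 pp1:2 pp2:2 pp3:1
Op 4: write(P0, v1, 110). refcount(pp1)=2>1 -> COPY to pp4. 5 ppages; refcounts: pp0:1 pp1:1 pp2:2 pp3:1 pp4:1
Op 5: read(P1, v0) -> 166. No state change.
Op 6: write(P0, v2, 185). refcount(pp2)=2>1 -> COPY to pp5. 6 ppages; refcounts: pp0:1 pp1:1 pp2:1 pp3:1 pp4:1 pp5:1
Op 7: write(P0, v0, 171). refcount(pp0)=1 -> write in place. 6 ppages; refcounts: pp0:1 pp1:1 pp2:1 pp3:1 pp4:1 pp5:1
Op 8: write(P0, v1, 113). refcount(pp4)=1 -> write in place. 6 ppages; refcounts: pp0:1 pp1:1 pp2:1 pp3:1 pp4:1 pp5:1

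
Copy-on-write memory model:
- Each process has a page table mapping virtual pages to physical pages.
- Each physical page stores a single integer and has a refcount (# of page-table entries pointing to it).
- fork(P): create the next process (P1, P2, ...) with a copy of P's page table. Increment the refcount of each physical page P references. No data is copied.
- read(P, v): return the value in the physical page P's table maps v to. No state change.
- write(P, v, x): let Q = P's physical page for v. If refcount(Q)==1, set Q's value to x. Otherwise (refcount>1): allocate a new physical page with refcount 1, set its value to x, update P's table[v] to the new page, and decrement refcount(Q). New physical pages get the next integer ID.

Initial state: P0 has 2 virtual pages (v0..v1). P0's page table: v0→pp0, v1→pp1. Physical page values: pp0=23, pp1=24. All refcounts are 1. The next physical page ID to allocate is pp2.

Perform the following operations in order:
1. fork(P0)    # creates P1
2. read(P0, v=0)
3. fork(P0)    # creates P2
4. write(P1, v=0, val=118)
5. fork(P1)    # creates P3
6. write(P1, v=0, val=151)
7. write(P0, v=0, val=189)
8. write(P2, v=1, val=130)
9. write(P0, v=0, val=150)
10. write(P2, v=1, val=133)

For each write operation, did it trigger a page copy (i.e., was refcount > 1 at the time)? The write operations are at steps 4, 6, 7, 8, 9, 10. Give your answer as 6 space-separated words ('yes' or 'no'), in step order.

Op 1: fork(P0) -> P1. 2 ppages; refcounts: pp0:2 pp1:2
Op 2: read(P0, v0) -> 23. No state change.
Op 3: fork(P0) -> P2. 2 ppages; refcounts: pp0:3 pp1:3
Op 4: write(P1, v0, 118). refcount(pp0)=3>1 -> COPY to pp2. 3 ppages; refcounts: pp0:2 pp1:3 pp2:1
Op 5: fork(P1) -> P3. 3 ppages; refcounts: pp0:2 pp1:4 pp2:2
Op 6: write(P1, v0, 151). refcount(pp2)=2>1 -> COPY to pp3. 4 ppages; refcounts: pp0:2 pp1:4 pp2:1 pp3:1
Op 7: write(P0, v0, 189). refcount(pp0)=2>1 -> COPY to pp4. 5 ppages; refcounts: pp0:1 pp1:4 pp2:1 pp3:1 pp4:1
Op 8: write(P2, v1, 130). refcount(pp1)=4>1 -> COPY to pp5. 6 ppages; refcounts: pp0:1 pp1:3 pp2:1 pp3:1 pp4:1 pp5:1
Op 9: write(P0, v0, 150). refcount(pp4)=1 -> write in place. 6 ppages; refcounts: pp0:1 pp1:3 pp2:1 pp3:1 pp4:1 pp5:1
Op 10: write(P2, v1, 133). refcount(pp5)=1 -> write in place. 6 ppages; refcounts: pp0:1 pp1:3 pp2:1 pp3:1 pp4:1 pp5:1

yes yes yes yes no no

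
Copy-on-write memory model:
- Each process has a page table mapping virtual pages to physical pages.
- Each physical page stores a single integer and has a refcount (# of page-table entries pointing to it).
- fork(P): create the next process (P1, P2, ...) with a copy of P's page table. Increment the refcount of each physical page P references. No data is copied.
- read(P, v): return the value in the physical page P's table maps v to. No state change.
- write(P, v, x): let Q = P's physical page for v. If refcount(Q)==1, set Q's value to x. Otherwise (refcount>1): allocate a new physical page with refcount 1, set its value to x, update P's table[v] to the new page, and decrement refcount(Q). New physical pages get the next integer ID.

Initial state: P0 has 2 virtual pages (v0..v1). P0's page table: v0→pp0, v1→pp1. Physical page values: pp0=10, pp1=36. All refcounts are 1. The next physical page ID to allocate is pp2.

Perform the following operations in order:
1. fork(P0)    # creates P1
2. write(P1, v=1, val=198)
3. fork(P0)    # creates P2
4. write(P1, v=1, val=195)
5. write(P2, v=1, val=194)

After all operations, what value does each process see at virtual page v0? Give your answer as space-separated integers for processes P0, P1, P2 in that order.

Answer: 10 10 10

Derivation:
Op 1: fork(P0) -> P1. 2 ppages; refcounts: pp0:2 pp1:2
Op 2: write(P1, v1, 198). refcount(pp1)=2>1 -> COPY to pp2. 3 ppages; refcounts: pp0:2 pp1:1 pp2:1
Op 3: fork(P0) -> P2. 3 ppages; refcounts: pp0:3 pp1:2 pp2:1
Op 4: write(P1, v1, 195). refcount(pp2)=1 -> write in place. 3 ppages; refcounts: pp0:3 pp1:2 pp2:1
Op 5: write(P2, v1, 194). refcount(pp1)=2>1 -> COPY to pp3. 4 ppages; refcounts: pp0:3 pp1:1 pp2:1 pp3:1
P0: v0 -> pp0 = 10
P1: v0 -> pp0 = 10
P2: v0 -> pp0 = 10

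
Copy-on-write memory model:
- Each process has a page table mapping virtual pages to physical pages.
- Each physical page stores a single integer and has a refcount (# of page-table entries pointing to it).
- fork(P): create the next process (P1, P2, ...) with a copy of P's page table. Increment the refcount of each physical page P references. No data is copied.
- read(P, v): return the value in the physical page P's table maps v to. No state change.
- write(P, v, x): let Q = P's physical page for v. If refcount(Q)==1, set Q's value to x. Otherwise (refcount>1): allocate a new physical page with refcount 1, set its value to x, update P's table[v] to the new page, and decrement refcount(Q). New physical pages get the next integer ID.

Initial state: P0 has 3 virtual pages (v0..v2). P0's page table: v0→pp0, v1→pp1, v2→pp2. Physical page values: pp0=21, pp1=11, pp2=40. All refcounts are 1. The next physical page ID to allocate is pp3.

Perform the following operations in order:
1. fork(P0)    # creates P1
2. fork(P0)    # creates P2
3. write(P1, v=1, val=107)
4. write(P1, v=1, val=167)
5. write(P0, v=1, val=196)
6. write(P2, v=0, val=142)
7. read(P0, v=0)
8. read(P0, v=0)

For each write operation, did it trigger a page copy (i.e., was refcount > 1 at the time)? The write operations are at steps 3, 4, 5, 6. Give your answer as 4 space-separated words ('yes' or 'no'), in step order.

Op 1: fork(P0) -> P1. 3 ppages; refcounts: pp0:2 pp1:2 pp2:2
Op 2: fork(P0) -> P2. 3 ppages; refcounts: pp0:3 pp1:3 pp2:3
Op 3: write(P1, v1, 107). refcount(pp1)=3>1 -> COPY to pp3. 4 ppages; refcounts: pp0:3 pp1:2 pp2:3 pp3:1
Op 4: write(P1, v1, 167). refcount(pp3)=1 -> write in place. 4 ppages; refcounts: pp0:3 pp1:2 pp2:3 pp3:1
Op 5: write(P0, v1, 196). refcount(pp1)=2>1 -> COPY to pp4. 5 ppages; refcounts: pp0:3 pp1:1 pp2:3 pp3:1 pp4:1
Op 6: write(P2, v0, 142). refcount(pp0)=3>1 -> COPY to pp5. 6 ppages; refcounts: pp0:2 pp1:1 pp2:3 pp3:1 pp4:1 pp5:1
Op 7: read(P0, v0) -> 21. No state change.
Op 8: read(P0, v0) -> 21. No state change.

yes no yes yes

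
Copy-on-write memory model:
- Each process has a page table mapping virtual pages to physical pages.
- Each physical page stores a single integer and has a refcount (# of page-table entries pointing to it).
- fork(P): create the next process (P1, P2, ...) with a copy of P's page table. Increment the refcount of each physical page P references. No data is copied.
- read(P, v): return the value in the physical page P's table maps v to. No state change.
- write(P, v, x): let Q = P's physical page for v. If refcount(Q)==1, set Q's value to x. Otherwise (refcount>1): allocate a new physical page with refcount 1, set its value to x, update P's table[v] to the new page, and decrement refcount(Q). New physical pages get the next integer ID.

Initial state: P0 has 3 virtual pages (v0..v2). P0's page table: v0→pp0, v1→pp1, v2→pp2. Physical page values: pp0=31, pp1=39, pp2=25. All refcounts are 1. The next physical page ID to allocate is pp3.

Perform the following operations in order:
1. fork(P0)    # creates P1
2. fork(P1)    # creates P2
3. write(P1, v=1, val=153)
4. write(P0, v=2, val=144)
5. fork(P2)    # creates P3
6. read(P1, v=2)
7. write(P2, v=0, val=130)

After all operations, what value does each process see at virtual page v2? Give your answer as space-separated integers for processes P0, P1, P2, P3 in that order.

Answer: 144 25 25 25

Derivation:
Op 1: fork(P0) -> P1. 3 ppages; refcounts: pp0:2 pp1:2 pp2:2
Op 2: fork(P1) -> P2. 3 ppages; refcounts: pp0:3 pp1:3 pp2:3
Op 3: write(P1, v1, 153). refcount(pp1)=3>1 -> COPY to pp3. 4 ppages; refcounts: pp0:3 pp1:2 pp2:3 pp3:1
Op 4: write(P0, v2, 144). refcount(pp2)=3>1 -> COPY to pp4. 5 ppages; refcounts: pp0:3 pp1:2 pp2:2 pp3:1 pp4:1
Op 5: fork(P2) -> P3. 5 ppages; refcounts: pp0:4 pp1:3 pp2:3 pp3:1 pp4:1
Op 6: read(P1, v2) -> 25. No state change.
Op 7: write(P2, v0, 130). refcount(pp0)=4>1 -> COPY to pp5. 6 ppages; refcounts: pp0:3 pp1:3 pp2:3 pp3:1 pp4:1 pp5:1
P0: v2 -> pp4 = 144
P1: v2 -> pp2 = 25
P2: v2 -> pp2 = 25
P3: v2 -> pp2 = 25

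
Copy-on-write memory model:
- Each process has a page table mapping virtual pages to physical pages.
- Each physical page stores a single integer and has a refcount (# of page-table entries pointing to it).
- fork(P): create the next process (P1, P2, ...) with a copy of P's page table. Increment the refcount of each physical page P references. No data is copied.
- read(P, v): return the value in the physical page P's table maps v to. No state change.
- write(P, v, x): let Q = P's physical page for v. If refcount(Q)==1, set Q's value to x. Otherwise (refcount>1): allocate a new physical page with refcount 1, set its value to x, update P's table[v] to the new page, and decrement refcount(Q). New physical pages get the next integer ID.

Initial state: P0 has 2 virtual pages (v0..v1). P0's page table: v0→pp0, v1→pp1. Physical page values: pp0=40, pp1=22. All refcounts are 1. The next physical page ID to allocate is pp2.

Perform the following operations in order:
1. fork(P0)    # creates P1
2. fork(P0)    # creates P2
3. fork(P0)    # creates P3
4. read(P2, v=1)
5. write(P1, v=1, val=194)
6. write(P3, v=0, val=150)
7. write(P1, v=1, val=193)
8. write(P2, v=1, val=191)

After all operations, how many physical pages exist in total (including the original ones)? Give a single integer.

Op 1: fork(P0) -> P1. 2 ppages; refcounts: pp0:2 pp1:2
Op 2: fork(P0) -> P2. 2 ppages; refcounts: pp0:3 pp1:3
Op 3: fork(P0) -> P3. 2 ppages; refcounts: pp0:4 pp1:4
Op 4: read(P2, v1) -> 22. No state change.
Op 5: write(P1, v1, 194). refcount(pp1)=4>1 -> COPY to pp2. 3 ppages; refcounts: pp0:4 pp1:3 pp2:1
Op 6: write(P3, v0, 150). refcount(pp0)=4>1 -> COPY to pp3. 4 ppages; refcounts: pp0:3 pp1:3 pp2:1 pp3:1
Op 7: write(P1, v1, 193). refcount(pp2)=1 -> write in place. 4 ppages; refcounts: pp0:3 pp1:3 pp2:1 pp3:1
Op 8: write(P2, v1, 191). refcount(pp1)=3>1 -> COPY to pp4. 5 ppages; refcounts: pp0:3 pp1:2 pp2:1 pp3:1 pp4:1

Answer: 5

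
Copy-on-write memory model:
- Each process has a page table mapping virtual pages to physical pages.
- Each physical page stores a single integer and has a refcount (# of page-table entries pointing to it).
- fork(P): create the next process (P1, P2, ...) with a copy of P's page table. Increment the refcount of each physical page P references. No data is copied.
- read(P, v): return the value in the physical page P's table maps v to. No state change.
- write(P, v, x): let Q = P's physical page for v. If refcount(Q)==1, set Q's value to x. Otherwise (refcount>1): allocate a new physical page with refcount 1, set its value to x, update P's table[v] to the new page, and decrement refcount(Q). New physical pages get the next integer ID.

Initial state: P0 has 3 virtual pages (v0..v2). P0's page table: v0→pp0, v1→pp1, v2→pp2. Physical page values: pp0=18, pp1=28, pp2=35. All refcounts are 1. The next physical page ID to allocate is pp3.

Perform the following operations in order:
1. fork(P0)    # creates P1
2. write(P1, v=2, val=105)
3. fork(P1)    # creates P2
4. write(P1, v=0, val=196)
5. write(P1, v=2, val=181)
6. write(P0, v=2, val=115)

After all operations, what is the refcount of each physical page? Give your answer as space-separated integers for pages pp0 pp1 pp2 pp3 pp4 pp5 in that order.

Op 1: fork(P0) -> P1. 3 ppages; refcounts: pp0:2 pp1:2 pp2:2
Op 2: write(P1, v2, 105). refcount(pp2)=2>1 -> COPY to pp3. 4 ppages; refcounts: pp0:2 pp1:2 pp2:1 pp3:1
Op 3: fork(P1) -> P2. 4 ppages; refcounts: pp0:3 pp1:3 pp2:1 pp3:2
Op 4: write(P1, v0, 196). refcount(pp0)=3>1 -> COPY to pp4. 5 ppages; refcounts: pp0:2 pp1:3 pp2:1 pp3:2 pp4:1
Op 5: write(P1, v2, 181). refcount(pp3)=2>1 -> COPY to pp5. 6 ppages; refcounts: pp0:2 pp1:3 pp2:1 pp3:1 pp4:1 pp5:1
Op 6: write(P0, v2, 115). refcount(pp2)=1 -> write in place. 6 ppages; refcounts: pp0:2 pp1:3 pp2:1 pp3:1 pp4:1 pp5:1

Answer: 2 3 1 1 1 1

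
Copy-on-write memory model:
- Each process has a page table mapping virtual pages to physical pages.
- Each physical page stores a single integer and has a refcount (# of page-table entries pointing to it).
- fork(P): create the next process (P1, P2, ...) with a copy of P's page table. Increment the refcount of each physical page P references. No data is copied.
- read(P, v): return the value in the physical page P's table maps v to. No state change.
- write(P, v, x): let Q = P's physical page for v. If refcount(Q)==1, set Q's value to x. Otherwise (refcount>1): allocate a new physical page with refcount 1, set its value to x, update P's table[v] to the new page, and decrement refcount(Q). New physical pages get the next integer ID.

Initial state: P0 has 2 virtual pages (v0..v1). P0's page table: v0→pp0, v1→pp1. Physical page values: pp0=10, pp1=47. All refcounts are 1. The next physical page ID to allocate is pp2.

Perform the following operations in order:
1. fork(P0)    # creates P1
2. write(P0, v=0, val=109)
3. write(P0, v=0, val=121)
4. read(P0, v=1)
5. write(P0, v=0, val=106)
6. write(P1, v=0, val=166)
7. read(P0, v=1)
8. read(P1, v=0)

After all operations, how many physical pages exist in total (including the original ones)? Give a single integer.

Op 1: fork(P0) -> P1. 2 ppages; refcounts: pp0:2 pp1:2
Op 2: write(P0, v0, 109). refcount(pp0)=2>1 -> COPY to pp2. 3 ppages; refcounts: pp0:1 pp1:2 pp2:1
Op 3: write(P0, v0, 121). refcount(pp2)=1 -> write in place. 3 ppages; refcounts: pp0:1 pp1:2 pp2:1
Op 4: read(P0, v1) -> 47. No state change.
Op 5: write(P0, v0, 106). refcount(pp2)=1 -> write in place. 3 ppages; refcounts: pp0:1 pp1:2 pp2:1
Op 6: write(P1, v0, 166). refcount(pp0)=1 -> write in place. 3 ppages; refcounts: pp0:1 pp1:2 pp2:1
Op 7: read(P0, v1) -> 47. No state change.
Op 8: read(P1, v0) -> 166. No state change.

Answer: 3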